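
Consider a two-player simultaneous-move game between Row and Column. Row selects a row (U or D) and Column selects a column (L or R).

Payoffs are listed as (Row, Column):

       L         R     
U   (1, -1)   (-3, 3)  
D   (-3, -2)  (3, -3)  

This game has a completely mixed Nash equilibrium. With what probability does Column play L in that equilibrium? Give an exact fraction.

3/5

Let c be the probability that Column plays L. In a completely mixed equilibrium, Row must be indifferent between U and D.
Row's expected payoff from U is c − 3(1−c); from D it is −3c + 3(1−c).
Setting these equal: 4c − 3 = −6c + 3, so c = 3/5.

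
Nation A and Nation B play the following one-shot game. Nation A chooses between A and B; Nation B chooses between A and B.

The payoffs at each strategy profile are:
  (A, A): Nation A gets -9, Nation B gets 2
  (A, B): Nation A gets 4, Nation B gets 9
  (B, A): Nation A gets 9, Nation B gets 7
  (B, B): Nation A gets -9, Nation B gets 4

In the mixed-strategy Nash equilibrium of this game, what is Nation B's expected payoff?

First find p, the probability Nation A plays A, from Nation B's indifference between A and B: 2p + 7(1−p) = 9p + 4(1−p), giving p = 3/10.
Since Nation B is indifferent in equilibrium, Nation B's expected payoff equals the payoff from either column against (3/10, 7/10). Using A: 2(3/10) + 7(7/10) = 11/2.

11/2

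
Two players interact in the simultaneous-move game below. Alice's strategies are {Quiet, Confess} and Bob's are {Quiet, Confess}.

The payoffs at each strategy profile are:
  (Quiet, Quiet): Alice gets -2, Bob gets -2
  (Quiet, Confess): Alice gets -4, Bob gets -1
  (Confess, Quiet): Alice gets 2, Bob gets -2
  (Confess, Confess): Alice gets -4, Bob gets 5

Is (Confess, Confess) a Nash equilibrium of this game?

At (Confess, Confess), Alice earns -4; switching to Quiet would give -4, so Alice has no profitable deviation.
Bob earns 5; switching to Quiet would give -2, so Bob has no profitable deviation.
Neither player can gain by a unilateral deviation, so this profile is a Nash equilibrium.

Yes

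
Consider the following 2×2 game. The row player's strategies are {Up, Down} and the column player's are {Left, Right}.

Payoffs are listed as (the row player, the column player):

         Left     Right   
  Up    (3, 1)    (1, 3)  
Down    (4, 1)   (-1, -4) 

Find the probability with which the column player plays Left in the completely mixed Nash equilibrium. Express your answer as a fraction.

Let c be the probability that the column player plays Left. In a completely mixed equilibrium, the row player must be indifferent between Up and Down.
The row player's expected payoff from Up is 3c + (1−c); from Down it is 4c − (1−c).
Setting these equal: 2c + 1 = 5c − 1, so c = 2/3.

2/3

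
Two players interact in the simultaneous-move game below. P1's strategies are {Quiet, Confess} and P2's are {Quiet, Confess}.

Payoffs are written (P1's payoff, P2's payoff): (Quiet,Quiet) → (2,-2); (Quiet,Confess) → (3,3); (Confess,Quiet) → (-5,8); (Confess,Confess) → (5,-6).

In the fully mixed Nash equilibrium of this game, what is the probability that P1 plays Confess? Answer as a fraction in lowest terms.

Let r be the probability that P1 plays Quiet. In a completely mixed equilibrium, P2 must be indifferent between Quiet and Confess.
P2's expected payoff from Quiet is −2r + 8(1−r); from Confess it is 3r − 6(1−r).
Setting these equal: −10r + 8 = 9r − 6, so r = 14/19.
Therefore P1 plays Confess with probability 1 − 14/19 = 5/19.

5/19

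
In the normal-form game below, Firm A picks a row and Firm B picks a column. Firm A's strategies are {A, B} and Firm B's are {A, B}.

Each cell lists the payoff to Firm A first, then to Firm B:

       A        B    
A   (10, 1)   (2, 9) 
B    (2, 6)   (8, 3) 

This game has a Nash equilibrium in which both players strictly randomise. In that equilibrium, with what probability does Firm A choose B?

Let p be the probability that Firm A plays A. In a completely mixed equilibrium, Firm B must be indifferent between A and B.
Firm B's expected payoff from A is p + 6(1−p); from B it is 9p + 3(1−p).
Setting these equal: −5p + 6 = 6p + 3, so p = 3/11.
Therefore Firm A plays B with probability 1 − 3/11 = 8/11.

8/11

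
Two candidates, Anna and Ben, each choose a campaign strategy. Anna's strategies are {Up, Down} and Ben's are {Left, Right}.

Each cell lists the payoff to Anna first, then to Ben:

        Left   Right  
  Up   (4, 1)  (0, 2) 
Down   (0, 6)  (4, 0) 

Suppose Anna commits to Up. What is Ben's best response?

Against Up, Ben earns 1 from Left and 2 from Right.
So Right is the best response.

Right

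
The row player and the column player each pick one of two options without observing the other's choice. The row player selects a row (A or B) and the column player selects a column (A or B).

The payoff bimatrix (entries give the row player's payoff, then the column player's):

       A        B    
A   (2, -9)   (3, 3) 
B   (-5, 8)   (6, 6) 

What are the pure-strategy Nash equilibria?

(A, A): the column player prefers B (3 > -9) — not an equilibrium.
(A, B): the row player prefers B (6 > 3) — not an equilibrium.
(B, A): the row player prefers A (2 > -5) — not an equilibrium.
(B, B): the column player prefers A (8 > 6) — not an equilibrium.

none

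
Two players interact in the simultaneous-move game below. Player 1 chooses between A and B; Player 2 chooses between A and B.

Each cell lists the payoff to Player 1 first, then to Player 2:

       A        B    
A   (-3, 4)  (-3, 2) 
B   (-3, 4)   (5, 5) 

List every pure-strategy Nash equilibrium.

(A, A): Player 1 gets -3 ≥ -3 from B, and Player 2 gets 4 ≥ 2 from B — Nash equilibrium.
(A, B): Player 1 prefers B (5 > -3); Player 2 prefers A (4 > 2) — not an equilibrium.
(B, A): Player 2 prefers B (5 > 4) — not an equilibrium.
(B, B): Player 1 gets 5 ≥ -3 from A, and Player 2 gets 5 ≥ 4 from A — Nash equilibrium.

(A, A) and (B, B)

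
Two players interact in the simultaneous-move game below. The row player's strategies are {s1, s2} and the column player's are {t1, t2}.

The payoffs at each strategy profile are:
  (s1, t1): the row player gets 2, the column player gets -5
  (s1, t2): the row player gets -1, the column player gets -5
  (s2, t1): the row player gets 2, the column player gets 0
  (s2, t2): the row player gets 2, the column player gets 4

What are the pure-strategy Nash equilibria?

(s1, t1) and (s2, t2)

(s1, t1): the row player gets 2 ≥ 2 from s2, and the column player gets -5 ≥ -5 from t2 — Nash equilibrium.
(s1, t2): the row player prefers s2 (2 > -1) — not an equilibrium.
(s2, t1): the column player prefers t2 (4 > 0) — not an equilibrium.
(s2, t2): the row player gets 2 ≥ -1 from s1, and the column player gets 4 ≥ 0 from t1 — Nash equilibrium.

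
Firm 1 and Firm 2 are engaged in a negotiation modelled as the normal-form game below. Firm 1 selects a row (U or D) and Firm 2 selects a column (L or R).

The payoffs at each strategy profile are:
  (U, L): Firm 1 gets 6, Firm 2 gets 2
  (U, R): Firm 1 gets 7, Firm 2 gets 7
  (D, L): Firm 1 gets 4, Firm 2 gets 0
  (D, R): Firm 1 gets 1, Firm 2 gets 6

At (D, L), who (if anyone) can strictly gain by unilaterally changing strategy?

Both

Firm 1 at (D, L) earns 4; deviating to U yields 6 — a strict improvement.
Firm 2 earns 0; deviating to R yields 6 — a strict improvement.
Both Firm 1 and Firm 2 have strictly profitable deviations.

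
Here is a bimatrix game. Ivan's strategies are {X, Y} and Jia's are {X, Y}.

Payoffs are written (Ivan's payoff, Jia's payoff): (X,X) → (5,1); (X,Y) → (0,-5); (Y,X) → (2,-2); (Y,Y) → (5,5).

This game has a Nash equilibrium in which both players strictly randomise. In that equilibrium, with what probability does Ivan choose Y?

6/13

Let r be the probability that Ivan plays X. In a completely mixed equilibrium, Jia must be indifferent between X and Y.
Jia's expected payoff from X is r − 2(1−r); from Y it is −5r + 5(1−r).
Setting these equal: 3r − 2 = −10r + 5, so r = 7/13.
Therefore Ivan plays Y with probability 1 − 7/13 = 6/13.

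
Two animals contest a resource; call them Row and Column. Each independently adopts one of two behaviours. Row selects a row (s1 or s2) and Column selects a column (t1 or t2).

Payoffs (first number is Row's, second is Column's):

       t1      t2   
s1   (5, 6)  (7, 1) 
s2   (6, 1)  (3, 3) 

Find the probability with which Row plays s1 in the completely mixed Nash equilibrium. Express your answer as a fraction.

Let r be the probability that Row plays s1. In a completely mixed equilibrium, Column must be indifferent between t1 and t2.
Column's expected payoff from t1 is 6r + (1−r); from t2 it is r + 3(1−r).
Setting these equal: 5r + 1 = −2r + 3, so r = 2/7.

2/7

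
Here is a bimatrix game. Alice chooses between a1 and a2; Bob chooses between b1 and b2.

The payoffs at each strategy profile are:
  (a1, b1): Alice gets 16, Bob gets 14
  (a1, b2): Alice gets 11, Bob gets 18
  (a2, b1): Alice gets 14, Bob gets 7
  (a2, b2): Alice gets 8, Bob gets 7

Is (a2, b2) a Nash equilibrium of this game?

At (a2, b2), Alice earns 8; switching to a1 would give 11, so Alice would deviate.
Bob earns 7; switching to b1 would give 7, so Bob has no profitable deviation.
Since at least one player can profitably deviate, this is not a Nash equilibrium.

No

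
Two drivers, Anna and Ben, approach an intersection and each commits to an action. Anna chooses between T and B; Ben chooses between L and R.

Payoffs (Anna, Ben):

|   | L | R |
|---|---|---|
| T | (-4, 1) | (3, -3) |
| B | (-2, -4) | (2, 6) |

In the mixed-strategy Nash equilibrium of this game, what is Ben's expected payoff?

First find x, the probability Anna plays T, from Ben's indifference between L and R: x − 4(1−x) = −3x + 6(1−x), giving x = 5/7.
Since Ben is indifferent in equilibrium, Ben's expected payoff equals the payoff from either column against (5/7, 2/7). Using L: (5/7) − 4(2/7) = -3/7.

-3/7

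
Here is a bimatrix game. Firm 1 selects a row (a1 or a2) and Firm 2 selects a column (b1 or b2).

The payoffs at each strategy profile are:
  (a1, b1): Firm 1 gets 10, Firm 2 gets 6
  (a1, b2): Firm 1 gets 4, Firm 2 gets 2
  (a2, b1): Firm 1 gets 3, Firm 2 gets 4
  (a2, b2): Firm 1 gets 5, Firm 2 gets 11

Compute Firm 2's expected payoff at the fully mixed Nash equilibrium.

58/11

First find p, the probability Firm 1 plays a1, from Firm 2's indifference between b1 and b2: 6p + 4(1−p) = 2p + 11(1−p), giving p = 7/11.
Since Firm 2 is indifferent in equilibrium, Firm 2's expected payoff equals the payoff from either column against (7/11, 4/11). Using b1: 6(7/11) + 4(4/11) = 58/11.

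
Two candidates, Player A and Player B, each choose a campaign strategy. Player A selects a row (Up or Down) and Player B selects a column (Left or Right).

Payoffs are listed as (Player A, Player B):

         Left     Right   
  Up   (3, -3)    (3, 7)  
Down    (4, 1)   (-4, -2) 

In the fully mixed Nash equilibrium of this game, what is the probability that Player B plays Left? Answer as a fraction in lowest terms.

7/8

Let y be the probability that Player B plays Left. In a completely mixed equilibrium, Player A must be indifferent between Up and Down.
Player A's expected payoff from Up is 3y + 3(1−y); from Down it is 4y − 4(1−y).
Setting these equal: 3 = 8y − 4, so y = 7/8.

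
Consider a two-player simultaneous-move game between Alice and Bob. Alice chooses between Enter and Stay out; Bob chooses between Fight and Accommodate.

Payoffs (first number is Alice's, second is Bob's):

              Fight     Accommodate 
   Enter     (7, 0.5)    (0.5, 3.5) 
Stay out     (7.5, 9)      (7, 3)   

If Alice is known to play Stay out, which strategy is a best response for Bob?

Fight

Against Stay out, Bob earns 9 from Fight and 3 from Accommodate.
So Fight is the best response.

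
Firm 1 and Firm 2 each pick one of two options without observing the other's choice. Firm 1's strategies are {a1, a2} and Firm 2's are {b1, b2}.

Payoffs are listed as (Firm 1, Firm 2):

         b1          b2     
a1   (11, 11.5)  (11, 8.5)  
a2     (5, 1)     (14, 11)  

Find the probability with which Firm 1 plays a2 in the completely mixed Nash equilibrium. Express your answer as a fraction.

Let p be the probability that Firm 1 plays a1. In a completely mixed equilibrium, Firm 2 must be indifferent between b1 and b2.
Firm 2's expected payoff from b1 is 11.5p + (1−p); from b2 it is 8.5p + 11(1−p).
Setting these equal: 10.5p + 1 = −2.5p + 11, so p = 10/13.
Therefore Firm 1 plays a2 with probability 1 − 10/13 = 3/13.

3/13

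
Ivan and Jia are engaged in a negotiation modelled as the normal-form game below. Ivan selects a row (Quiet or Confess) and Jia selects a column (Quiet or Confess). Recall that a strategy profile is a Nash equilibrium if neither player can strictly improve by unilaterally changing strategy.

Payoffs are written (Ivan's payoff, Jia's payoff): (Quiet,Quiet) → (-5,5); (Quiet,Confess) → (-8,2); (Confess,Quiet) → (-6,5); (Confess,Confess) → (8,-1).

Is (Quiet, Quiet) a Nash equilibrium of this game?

Yes

At (Quiet, Quiet), Ivan earns -5; switching to Confess would give -6, so Ivan has no profitable deviation.
Jia earns 5; switching to Confess would give 2, so Jia has no profitable deviation.
Neither player can gain by a unilateral deviation, so this profile is a Nash equilibrium.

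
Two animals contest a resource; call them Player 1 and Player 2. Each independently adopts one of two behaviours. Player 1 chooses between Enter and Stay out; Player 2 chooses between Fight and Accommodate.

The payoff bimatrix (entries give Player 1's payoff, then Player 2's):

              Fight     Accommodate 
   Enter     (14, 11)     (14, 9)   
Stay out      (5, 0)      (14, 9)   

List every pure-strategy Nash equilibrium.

(Enter, Fight): Player 1 gets 14 ≥ 5 from Stay out, and Player 2 gets 11 ≥ 9 from Accommodate — Nash equilibrium.
(Enter, Accommodate): Player 2 prefers Fight (11 > 9) — not an equilibrium.
(Stay out, Fight): Player 1 prefers Enter (14 > 5); Player 2 prefers Accommodate (9 > 0) — not an equilibrium.
(Stay out, Accommodate): Player 1 gets 14 ≥ 14 from Enter, and Player 2 gets 9 ≥ 0 from Fight — Nash equilibrium.

(Enter, Fight) and (Stay out, Accommodate)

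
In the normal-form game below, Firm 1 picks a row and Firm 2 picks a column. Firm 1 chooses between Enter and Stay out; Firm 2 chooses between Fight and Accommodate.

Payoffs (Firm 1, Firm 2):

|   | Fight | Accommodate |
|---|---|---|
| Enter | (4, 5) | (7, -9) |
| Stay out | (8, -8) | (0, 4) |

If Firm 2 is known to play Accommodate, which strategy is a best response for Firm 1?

Against Accommodate, Firm 1 earns 7 from Enter and 0 from Stay out.
So Enter is the best response.

Enter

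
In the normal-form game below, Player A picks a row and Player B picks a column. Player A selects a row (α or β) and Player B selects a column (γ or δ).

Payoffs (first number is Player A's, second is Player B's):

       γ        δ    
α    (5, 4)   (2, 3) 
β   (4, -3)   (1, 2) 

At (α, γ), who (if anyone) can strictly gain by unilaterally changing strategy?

Player A at (α, γ) earns 5; deviating to β yields 4 — not better.
Player B earns 4; deviating to δ yields 3 — not better.
Neither player can strictly improve; the profile is a Nash equilibrium.

Neither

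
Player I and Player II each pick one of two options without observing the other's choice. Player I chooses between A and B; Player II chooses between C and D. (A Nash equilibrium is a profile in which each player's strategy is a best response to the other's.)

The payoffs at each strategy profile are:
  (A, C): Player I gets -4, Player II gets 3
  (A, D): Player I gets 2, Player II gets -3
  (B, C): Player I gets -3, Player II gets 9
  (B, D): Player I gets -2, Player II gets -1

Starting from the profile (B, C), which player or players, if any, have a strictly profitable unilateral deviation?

Player I at (B, C) earns -3; deviating to A yields -4 — not better.
Player II earns 9; deviating to D yields -1 — not better.
Neither player can strictly improve; the profile is a Nash equilibrium.

Neither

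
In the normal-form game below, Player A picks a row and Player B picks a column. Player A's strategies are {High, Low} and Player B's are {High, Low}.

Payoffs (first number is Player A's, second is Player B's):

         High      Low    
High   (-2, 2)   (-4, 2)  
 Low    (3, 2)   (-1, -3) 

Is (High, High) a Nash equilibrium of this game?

At (High, High), Player A earns -2; switching to Low would give 3, so Player A would deviate.
Player B earns 2; switching to Low would give 2, so Player B has no profitable deviation.
Since at least one player can profitably deviate, this is not a Nash equilibrium.

No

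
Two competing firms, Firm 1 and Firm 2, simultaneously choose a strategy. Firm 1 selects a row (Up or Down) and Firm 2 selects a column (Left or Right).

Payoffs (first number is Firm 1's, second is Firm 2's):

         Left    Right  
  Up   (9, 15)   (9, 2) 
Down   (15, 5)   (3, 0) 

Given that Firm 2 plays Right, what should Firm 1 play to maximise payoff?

Against Right, Firm 1 earns 9 from Up and 3 from Down.
So Up is the best response.

Up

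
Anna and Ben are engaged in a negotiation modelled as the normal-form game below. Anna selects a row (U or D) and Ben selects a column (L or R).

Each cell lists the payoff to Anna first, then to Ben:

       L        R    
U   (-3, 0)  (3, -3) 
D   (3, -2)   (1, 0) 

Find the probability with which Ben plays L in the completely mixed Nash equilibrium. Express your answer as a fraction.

Let c be the probability that Ben plays L. In a completely mixed equilibrium, Anna must be indifferent between U and D.
Anna's expected payoff from U is −3c + 3(1−c); from D it is 3c + (1−c).
Setting these equal: −6c + 3 = 2c + 1, so c = 1/4.

1/4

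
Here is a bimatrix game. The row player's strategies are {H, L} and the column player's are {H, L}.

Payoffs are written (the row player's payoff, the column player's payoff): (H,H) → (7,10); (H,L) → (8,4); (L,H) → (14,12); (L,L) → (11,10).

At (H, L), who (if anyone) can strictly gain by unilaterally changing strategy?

Both

The row player at (H, L) earns 8; deviating to L yields 11 — a strict improvement.
The column player earns 4; deviating to H yields 10 — a strict improvement.
Both the row player and the column player have strictly profitable deviations.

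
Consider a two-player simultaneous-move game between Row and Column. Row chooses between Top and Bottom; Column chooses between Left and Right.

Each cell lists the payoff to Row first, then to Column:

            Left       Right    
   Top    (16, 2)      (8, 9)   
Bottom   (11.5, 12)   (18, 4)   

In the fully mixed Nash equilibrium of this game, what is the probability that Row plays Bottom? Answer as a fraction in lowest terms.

7/15

Let r be the probability that Row plays Top. In a completely mixed equilibrium, Column must be indifferent between Left and Right.
Column's expected payoff from Left is 2r + 12(1−r); from Right it is 9r + 4(1−r).
Setting these equal: −10r + 12 = 5r + 4, so r = 8/15.
Therefore Row plays Bottom with probability 1 − 8/15 = 7/15.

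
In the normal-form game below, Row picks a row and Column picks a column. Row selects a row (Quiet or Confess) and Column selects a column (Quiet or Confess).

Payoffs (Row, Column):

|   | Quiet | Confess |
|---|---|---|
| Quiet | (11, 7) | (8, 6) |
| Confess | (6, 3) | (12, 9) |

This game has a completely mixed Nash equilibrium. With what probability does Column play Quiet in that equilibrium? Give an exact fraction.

Let q be the probability that Column plays Quiet. In a completely mixed equilibrium, Row must be indifferent between Quiet and Confess.
Row's expected payoff from Quiet is 11q + 8(1−q); from Confess it is 6q + 12(1−q).
Setting these equal: 3q + 8 = −6q + 12, so q = 4/9.

4/9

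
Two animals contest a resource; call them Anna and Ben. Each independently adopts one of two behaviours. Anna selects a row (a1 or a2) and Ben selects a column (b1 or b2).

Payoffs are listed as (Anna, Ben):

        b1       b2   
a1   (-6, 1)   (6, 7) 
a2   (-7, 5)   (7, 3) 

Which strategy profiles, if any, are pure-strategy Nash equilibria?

(a1, b1): Ben prefers b2 (7 > 1) — not an equilibrium.
(a1, b2): Anna prefers a2 (7 > 6) — not an equilibrium.
(a2, b1): Anna prefers a1 (-6 > -7) — not an equilibrium.
(a2, b2): Ben prefers b1 (5 > 3) — not an equilibrium.

none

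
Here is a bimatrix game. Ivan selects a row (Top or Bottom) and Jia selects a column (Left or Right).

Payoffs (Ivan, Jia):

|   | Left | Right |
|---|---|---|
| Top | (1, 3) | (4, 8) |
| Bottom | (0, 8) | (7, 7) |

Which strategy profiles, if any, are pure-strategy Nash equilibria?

(Top, Left): Jia prefers Right (8 > 3) — not an equilibrium.
(Top, Right): Ivan prefers Bottom (7 > 4) — not an equilibrium.
(Bottom, Left): Ivan prefers Top (1 > 0) — not an equilibrium.
(Bottom, Right): Jia prefers Left (8 > 7) — not an equilibrium.

none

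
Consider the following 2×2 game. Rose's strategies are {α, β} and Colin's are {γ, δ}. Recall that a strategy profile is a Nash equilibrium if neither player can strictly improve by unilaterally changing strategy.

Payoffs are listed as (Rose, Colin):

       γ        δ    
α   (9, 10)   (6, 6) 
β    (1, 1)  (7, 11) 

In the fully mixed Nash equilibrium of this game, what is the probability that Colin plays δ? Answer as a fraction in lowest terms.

8/9

Let y be the probability that Colin plays γ. In a completely mixed equilibrium, Rose must be indifferent between α and β.
Rose's expected payoff from α is 9y + 6(1−y); from β it is y + 7(1−y).
Setting these equal: 3y + 6 = −6y + 7, so y = 1/9.
Therefore Colin plays δ with probability 1 − 1/9 = 8/9.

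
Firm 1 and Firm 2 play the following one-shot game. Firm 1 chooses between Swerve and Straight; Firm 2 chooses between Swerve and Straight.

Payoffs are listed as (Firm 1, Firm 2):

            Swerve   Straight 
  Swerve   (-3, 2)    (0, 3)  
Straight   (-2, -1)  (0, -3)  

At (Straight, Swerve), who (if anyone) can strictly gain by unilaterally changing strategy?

Firm 1 at (Straight, Swerve) earns -2; deviating to Swerve yields -3 — not better.
Firm 2 earns -1; deviating to Straight yields -3 — not better.
Neither player can strictly improve; the profile is a Nash equilibrium.

Neither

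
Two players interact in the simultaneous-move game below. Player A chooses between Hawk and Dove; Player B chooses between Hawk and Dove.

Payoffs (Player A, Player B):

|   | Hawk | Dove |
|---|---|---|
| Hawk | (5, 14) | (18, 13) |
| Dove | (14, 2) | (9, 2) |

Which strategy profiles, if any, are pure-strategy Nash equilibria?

(Dove, Hawk)

(Hawk, Hawk): Player A prefers Dove (14 > 5) — not an equilibrium.
(Hawk, Dove): Player B prefers Hawk (14 > 13) — not an equilibrium.
(Dove, Hawk): Player A gets 14 ≥ 5 from Hawk, and Player B gets 2 ≥ 2 from Dove — Nash equilibrium.
(Dove, Dove): Player A prefers Hawk (18 > 9) — not an equilibrium.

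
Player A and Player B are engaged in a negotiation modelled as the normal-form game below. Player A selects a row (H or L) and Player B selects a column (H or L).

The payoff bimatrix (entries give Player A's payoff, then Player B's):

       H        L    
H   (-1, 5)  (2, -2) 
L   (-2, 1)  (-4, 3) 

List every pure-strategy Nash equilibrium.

(H, H): Player A gets -1 ≥ -2 from L, and Player B gets 5 ≥ -2 from L — Nash equilibrium.
(H, L): Player B prefers H (5 > -2) — not an equilibrium.
(L, H): Player A prefers H (-1 > -2); Player B prefers L (3 > 1) — not an equilibrium.
(L, L): Player A prefers H (2 > -4) — not an equilibrium.

(H, H)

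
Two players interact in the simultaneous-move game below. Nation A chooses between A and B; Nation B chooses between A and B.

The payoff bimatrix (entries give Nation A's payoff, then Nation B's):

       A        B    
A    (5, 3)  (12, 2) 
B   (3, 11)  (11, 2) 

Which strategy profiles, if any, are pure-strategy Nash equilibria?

(A, A): Nation A gets 5 ≥ 3 from B, and Nation B gets 3 ≥ 2 from B — Nash equilibrium.
(A, B): Nation B prefers A (3 > 2) — not an equilibrium.
(B, A): Nation A prefers A (5 > 3) — not an equilibrium.
(B, B): Nation A prefers A (12 > 11); Nation B prefers A (11 > 2) — not an equilibrium.

(A, A)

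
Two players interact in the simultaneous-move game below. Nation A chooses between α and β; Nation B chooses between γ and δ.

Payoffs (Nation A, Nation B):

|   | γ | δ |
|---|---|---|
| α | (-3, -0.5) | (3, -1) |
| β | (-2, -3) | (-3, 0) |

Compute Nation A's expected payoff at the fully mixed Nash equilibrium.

-15/7

First find q, the probability Nation B plays γ, from Nation A's indifference between α and β: −3q + 3(1−q) = −2q − 3(1−q), giving q = 6/7.
Since Nation A is indifferent in equilibrium, Nation A's expected payoff equals the payoff from either row against (6/7, 1/7). Using α: −3(6/7) + 3(1/7) = -15/7.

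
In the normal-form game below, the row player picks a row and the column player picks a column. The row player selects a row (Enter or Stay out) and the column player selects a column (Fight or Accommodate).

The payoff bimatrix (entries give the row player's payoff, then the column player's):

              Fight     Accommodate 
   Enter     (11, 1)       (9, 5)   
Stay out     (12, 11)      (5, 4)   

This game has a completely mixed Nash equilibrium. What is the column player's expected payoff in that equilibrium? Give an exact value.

51/11

First find p, the probability the row player plays Enter, from the column player's indifference between Fight and Accommodate: p + 11(1−p) = 5p + 4(1−p), giving p = 7/11.
Since the column player is indifferent in equilibrium, the column player's expected payoff equals the payoff from either column against (7/11, 4/11). Using Fight: (7/11) + 11(4/11) = 51/11.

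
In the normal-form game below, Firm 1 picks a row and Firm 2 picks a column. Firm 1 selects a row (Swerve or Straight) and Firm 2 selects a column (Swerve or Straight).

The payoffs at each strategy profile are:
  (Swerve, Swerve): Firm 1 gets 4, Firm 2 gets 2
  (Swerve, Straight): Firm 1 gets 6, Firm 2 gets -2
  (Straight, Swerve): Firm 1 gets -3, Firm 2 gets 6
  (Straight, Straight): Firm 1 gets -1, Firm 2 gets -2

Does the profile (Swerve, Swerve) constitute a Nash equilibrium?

Yes

At (Swerve, Swerve), Firm 1 earns 4; switching to Straight would give -3, so Firm 1 has no profitable deviation.
Firm 2 earns 2; switching to Straight would give -2, so Firm 2 has no profitable deviation.
Neither player can gain by a unilateral deviation, so this profile is a Nash equilibrium.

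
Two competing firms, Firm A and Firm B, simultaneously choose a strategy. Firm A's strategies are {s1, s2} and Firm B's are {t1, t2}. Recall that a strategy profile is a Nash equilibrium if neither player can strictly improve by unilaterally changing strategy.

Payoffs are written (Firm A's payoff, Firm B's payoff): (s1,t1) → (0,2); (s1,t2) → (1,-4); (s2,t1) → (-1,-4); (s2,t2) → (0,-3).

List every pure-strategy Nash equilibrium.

(s1, t1)

(s1, t1): Firm A gets 0 ≥ -1 from s2, and Firm B gets 2 ≥ -4 from t2 — Nash equilibrium.
(s1, t2): Firm B prefers t1 (2 > -4) — not an equilibrium.
(s2, t1): Firm A prefers s1 (0 > -1); Firm B prefers t2 (-3 > -4) — not an equilibrium.
(s2, t2): Firm A prefers s1 (1 > 0) — not an equilibrium.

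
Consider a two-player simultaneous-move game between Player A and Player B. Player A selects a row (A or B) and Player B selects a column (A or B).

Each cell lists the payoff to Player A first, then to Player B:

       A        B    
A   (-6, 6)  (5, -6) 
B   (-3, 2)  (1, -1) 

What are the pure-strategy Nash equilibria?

(A, A): Player A prefers B (-3 > -6) — not an equilibrium.
(A, B): Player B prefers A (6 > -6) — not an equilibrium.
(B, A): Player A gets -3 ≥ -6 from A, and Player B gets 2 ≥ -1 from B — Nash equilibrium.
(B, B): Player A prefers A (5 > 1); Player B prefers A (2 > -1) — not an equilibrium.

(B, A)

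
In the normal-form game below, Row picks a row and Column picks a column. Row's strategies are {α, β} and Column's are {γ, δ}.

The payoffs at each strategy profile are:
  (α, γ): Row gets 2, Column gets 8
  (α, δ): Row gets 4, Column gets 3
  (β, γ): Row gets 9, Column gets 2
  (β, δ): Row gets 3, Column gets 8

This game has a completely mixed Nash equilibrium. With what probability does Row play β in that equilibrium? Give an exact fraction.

Let p be the probability that Row plays α. In a completely mixed equilibrium, Column must be indifferent between γ and δ.
Column's expected payoff from γ is 8p + 2(1−p); from δ it is 3p + 8(1−p).
Setting these equal: 6p + 2 = −5p + 8, so p = 6/11.
Therefore Row plays β with probability 1 − 6/11 = 5/11.

5/11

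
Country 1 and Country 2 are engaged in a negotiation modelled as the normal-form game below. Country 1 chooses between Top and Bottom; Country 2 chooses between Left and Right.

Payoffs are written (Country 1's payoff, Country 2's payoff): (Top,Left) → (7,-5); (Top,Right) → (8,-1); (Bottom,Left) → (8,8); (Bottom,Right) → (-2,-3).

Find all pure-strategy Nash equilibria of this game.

(Top, Left): Country 1 prefers Bottom (8 > 7); Country 2 prefers Right (-1 > -5) — not an equilibrium.
(Top, Right): Country 1 gets 8 ≥ -2 from Bottom, and Country 2 gets -1 ≥ -5 from Left — Nash equilibrium.
(Bottom, Left): Country 1 gets 8 ≥ 7 from Top, and Country 2 gets 8 ≥ -3 from Right — Nash equilibrium.
(Bottom, Right): Country 1 prefers Top (8 > -2); Country 2 prefers Left (8 > -3) — not an equilibrium.

(Top, Right) and (Bottom, Left)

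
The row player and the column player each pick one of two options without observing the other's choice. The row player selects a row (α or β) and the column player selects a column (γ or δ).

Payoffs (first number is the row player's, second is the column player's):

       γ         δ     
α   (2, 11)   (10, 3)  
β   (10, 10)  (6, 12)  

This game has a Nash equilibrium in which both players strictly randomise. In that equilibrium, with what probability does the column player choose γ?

1/3

Let q be the probability that the column player plays γ. In a completely mixed equilibrium, the row player must be indifferent between α and β.
The row player's expected payoff from α is 2q + 10(1−q); from β it is 10q + 6(1−q).
Setting these equal: −8q + 10 = 4q + 6, so q = 1/3.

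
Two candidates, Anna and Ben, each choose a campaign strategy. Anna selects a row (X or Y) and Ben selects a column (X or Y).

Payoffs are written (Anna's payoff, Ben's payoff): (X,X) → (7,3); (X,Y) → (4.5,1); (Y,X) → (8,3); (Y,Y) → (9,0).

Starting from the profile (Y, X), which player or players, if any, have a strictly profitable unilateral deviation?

Neither

Anna at (Y, X) earns 8; deviating to X yields 7 — not better.
Ben earns 3; deviating to Y yields 0 — not better.
Neither player can strictly improve; the profile is a Nash equilibrium.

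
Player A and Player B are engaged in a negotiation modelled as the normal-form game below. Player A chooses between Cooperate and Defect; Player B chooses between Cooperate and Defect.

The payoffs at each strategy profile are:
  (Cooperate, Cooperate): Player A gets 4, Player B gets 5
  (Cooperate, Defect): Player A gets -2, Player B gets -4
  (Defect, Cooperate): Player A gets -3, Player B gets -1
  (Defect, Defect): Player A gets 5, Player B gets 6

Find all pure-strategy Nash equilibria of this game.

(Cooperate, Cooperate): Player A gets 4 ≥ -3 from Defect, and Player B gets 5 ≥ -4 from Defect — Nash equilibrium.
(Cooperate, Defect): Player A prefers Defect (5 > -2); Player B prefers Cooperate (5 > -4) — not an equilibrium.
(Defect, Cooperate): Player A prefers Cooperate (4 > -3); Player B prefers Defect (6 > -1) — not an equilibrium.
(Defect, Defect): Player A gets 5 ≥ -2 from Cooperate, and Player B gets 6 ≥ -1 from Cooperate — Nash equilibrium.

(Cooperate, Cooperate) and (Defect, Defect)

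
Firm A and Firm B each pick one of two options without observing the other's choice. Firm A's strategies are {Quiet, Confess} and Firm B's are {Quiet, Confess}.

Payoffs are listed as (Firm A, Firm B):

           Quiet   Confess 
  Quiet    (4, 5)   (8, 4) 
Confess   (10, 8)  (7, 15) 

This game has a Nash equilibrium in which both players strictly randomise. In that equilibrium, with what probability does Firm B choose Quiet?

1/7

Let c be the probability that Firm B plays Quiet. In a completely mixed equilibrium, Firm A must be indifferent between Quiet and Confess.
Firm A's expected payoff from Quiet is 4c + 8(1−c); from Confess it is 10c + 7(1−c).
Setting these equal: −4c + 8 = 3c + 7, so c = 1/7.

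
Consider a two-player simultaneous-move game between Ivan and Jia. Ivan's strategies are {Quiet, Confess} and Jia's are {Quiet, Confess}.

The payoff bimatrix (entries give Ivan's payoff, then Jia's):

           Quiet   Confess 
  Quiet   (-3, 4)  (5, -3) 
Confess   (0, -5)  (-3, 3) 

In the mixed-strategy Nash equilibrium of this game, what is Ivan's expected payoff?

First find y, the probability Jia plays Quiet, from Ivan's indifference between Quiet and Confess: −3y + 5(1−y) = −3(1−y), giving y = 8/11.
Since Ivan is indifferent in equilibrium, Ivan's expected payoff equals the payoff from either row against (8/11, 3/11). Using Quiet: −3(8/11) + 5(3/11) = -9/11.

-9/11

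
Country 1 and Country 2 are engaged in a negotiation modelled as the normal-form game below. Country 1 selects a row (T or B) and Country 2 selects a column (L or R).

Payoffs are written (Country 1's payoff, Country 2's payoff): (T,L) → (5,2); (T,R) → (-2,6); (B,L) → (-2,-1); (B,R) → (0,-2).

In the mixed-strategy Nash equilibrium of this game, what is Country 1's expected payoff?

First find q, the probability Country 2 plays L, from Country 1's indifference between T and B: 5q − 2(1−q) = −2q, giving q = 2/9.
Since Country 1 is indifferent in equilibrium, Country 1's expected payoff equals the payoff from either row against (2/9, 7/9). Using T: 5(2/9) − 2(7/9) = -4/9.

-4/9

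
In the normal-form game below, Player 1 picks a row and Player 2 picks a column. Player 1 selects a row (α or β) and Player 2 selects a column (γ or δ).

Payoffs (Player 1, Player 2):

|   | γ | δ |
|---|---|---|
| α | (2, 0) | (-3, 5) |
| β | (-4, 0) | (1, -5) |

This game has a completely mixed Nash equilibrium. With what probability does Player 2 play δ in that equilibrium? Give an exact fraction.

3/5

Let q be the probability that Player 2 plays γ. In a completely mixed equilibrium, Player 1 must be indifferent between α and β.
Player 1's expected payoff from α is 2q − 3(1−q); from β it is −4q + (1−q).
Setting these equal: 5q − 3 = −5q + 1, so q = 2/5.
Therefore Player 2 plays δ with probability 1 − 2/5 = 3/5.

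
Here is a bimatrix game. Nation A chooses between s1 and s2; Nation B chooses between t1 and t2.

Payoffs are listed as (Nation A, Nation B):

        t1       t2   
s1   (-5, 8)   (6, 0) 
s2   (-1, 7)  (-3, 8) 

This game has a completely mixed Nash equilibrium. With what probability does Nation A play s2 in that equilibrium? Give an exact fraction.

8/9

Let x be the probability that Nation A plays s1. In a completely mixed equilibrium, Nation B must be indifferent between t1 and t2.
Nation B's expected payoff from t1 is 8x + 7(1−x); from t2 it is 8(1−x).
Setting these equal: x + 7 = −8x + 8, so x = 1/9.
Therefore Nation A plays s2 with probability 1 − 1/9 = 8/9.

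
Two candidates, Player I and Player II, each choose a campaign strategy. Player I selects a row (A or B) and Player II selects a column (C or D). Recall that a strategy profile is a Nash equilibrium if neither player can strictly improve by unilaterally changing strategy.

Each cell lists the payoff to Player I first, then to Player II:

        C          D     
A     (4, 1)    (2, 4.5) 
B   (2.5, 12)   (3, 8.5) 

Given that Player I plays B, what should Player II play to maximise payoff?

Against B, Player II earns 12 from C and 8.5 from D.
So C is the best response.

C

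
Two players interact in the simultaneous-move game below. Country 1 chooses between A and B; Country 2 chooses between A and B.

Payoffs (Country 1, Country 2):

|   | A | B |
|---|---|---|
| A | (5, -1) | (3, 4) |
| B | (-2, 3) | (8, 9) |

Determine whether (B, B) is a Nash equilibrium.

Yes

At (B, B), Country 1 earns 8; switching to A would give 3, so Country 1 has no profitable deviation.
Country 2 earns 9; switching to A would give 3, so Country 2 has no profitable deviation.
Neither player can gain by a unilateral deviation, so this profile is a Nash equilibrium.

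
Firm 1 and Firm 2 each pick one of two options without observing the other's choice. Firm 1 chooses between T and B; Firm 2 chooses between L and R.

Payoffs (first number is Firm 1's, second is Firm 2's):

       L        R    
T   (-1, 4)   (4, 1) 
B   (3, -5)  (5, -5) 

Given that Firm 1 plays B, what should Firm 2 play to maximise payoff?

Against B, Firm 2 earns -5 from L and -5 from R.
So either strategy is a best response.

either — both L and R are best responses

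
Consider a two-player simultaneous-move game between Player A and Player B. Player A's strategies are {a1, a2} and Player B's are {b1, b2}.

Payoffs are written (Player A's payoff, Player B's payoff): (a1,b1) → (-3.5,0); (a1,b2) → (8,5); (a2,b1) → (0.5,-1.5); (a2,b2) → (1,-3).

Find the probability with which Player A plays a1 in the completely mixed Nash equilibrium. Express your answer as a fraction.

3/13

Let r be the probability that Player A plays a1. In a completely mixed equilibrium, Player B must be indifferent between b1 and b2.
Player B's expected payoff from b1 is −1.5(1−r); from b2 it is 5r − 3(1−r).
Setting these equal: 1.5r − 1.5 = 8r − 3, so r = 3/13.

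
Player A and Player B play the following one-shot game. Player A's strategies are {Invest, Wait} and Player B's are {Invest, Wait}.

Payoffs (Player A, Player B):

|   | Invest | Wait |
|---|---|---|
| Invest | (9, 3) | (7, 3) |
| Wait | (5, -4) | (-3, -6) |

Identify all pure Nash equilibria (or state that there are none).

(Invest, Invest): Player A gets 9 ≥ 5 from Wait, and Player B gets 3 ≥ 3 from Wait — Nash equilibrium.
(Invest, Wait): Player A gets 7 ≥ -3 from Wait, and Player B gets 3 ≥ 3 from Invest — Nash equilibrium.
(Wait, Invest): Player A prefers Invest (9 > 5) — not an equilibrium.
(Wait, Wait): Player A prefers Invest (7 > -3); Player B prefers Invest (-4 > -6) — not an equilibrium.

(Invest, Invest) and (Invest, Wait)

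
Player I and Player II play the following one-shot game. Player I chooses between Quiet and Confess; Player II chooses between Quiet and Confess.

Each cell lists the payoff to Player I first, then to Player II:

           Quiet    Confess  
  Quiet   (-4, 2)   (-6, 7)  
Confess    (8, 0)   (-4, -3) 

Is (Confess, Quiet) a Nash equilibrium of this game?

Yes

At (Confess, Quiet), Player I earns 8; switching to Quiet would give -4, so Player I has no profitable deviation.
Player II earns 0; switching to Confess would give -3, so Player II has no profitable deviation.
Neither player can gain by a unilateral deviation, so this profile is a Nash equilibrium.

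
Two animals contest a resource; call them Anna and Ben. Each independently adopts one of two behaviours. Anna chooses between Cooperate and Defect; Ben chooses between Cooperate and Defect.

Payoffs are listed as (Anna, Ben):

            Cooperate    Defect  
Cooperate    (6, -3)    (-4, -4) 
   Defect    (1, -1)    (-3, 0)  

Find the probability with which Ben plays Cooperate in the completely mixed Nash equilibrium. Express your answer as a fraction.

Let q be the probability that Ben plays Cooperate. In a completely mixed equilibrium, Anna must be indifferent between Cooperate and Defect.
Anna's expected payoff from Cooperate is 6q − 4(1−q); from Defect it is q − 3(1−q).
Setting these equal: 10q − 4 = 4q − 3, so q = 1/6.

1/6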